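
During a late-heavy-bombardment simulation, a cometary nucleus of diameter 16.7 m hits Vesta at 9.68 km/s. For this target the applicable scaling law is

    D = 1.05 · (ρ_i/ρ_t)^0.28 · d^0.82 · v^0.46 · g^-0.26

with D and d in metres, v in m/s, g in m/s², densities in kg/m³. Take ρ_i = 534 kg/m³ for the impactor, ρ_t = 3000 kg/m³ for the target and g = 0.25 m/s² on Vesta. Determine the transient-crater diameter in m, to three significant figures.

In SI units: v = 9680 m/s.
(ρ_i/ρ_t)^0.28 = (534/3000)^0.28 = 0.6168
d^0.82 = 16.7^0.82 = 10.06
v^0.46 = 9680^0.46 = 68.16
g^-0.26 = 0.25^-0.26 = 1.434
D = 1.05 × 0.6168 × 10.06 × 68.16 × 1.434 = 636.8 m

D ≈ 637 m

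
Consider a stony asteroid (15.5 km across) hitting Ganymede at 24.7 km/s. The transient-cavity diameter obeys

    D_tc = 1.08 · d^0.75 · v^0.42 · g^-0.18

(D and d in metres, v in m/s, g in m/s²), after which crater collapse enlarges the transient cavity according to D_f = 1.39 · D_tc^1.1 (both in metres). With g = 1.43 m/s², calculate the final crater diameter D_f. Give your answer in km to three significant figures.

D_f ≈ 432 km

In SI: d = 15500 m, v = 24700 m/s.
d^0.75 = 15500^0.75 = 1389
v^0.42 = 24700^0.42 = 69.97
g^-0.18 = 1.43^-0.18 = 0.9376
D_tc = 1.08 × 1389 × 69.97 × 0.9376 = 98410 m
D_f = 1.39 × (98410)^1.1 = 4.319 × 10^5 m
     = 431.9 km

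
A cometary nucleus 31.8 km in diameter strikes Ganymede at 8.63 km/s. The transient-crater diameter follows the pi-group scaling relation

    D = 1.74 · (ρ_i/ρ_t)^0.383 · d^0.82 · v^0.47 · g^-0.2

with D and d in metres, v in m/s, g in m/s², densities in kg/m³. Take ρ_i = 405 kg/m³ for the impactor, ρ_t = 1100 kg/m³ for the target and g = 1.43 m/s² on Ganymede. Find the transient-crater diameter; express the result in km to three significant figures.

D ≈ 385 km

In SI units: d = 31800 m, v = 8630 m/s.
(ρ_i/ρ_t)^0.383 = (405/1100)^0.383 = 0.6820
d^0.82 = 31800^0.82 = 4920
v^0.47 = 8630^0.47 = 70.78
g^-0.2 = 1.43^-0.2 = 0.9310
D = 1.74 × 0.6820 × 4920 × 70.78 × 0.9310 = 3.847 × 10^5 m
   = 384.7 km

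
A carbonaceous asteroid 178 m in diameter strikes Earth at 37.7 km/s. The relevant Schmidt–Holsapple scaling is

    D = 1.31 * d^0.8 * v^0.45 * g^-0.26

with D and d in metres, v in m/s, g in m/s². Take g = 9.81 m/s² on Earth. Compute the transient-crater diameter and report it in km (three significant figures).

D ≈ 5.24 km

In SI units: v = 37700 m/s.
d^0.8 = 178^0.8 = 63.14
v^0.45 = 37700^0.45 = 114.6
g^-0.26 = 9.81^-0.26 = 0.5523
D = 1.31 × 63.14 × 114.6 × 0.5523 = 5235 m
   = 5.235 km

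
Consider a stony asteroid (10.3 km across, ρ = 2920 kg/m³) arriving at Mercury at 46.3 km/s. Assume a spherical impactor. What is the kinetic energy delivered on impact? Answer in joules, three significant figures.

d = 10300 m; v = 46300 m/s.
Mass m = (π/6) ρ d³ = (π/6) × 2920 × (10300)³ = 1.671 × 10^15 kg
E = ½ m v² = 0.5 × 1.671 × 10^15 × (46300)² = 1.791 × 10^24 J

E ≈ 1.79 × 10^24 J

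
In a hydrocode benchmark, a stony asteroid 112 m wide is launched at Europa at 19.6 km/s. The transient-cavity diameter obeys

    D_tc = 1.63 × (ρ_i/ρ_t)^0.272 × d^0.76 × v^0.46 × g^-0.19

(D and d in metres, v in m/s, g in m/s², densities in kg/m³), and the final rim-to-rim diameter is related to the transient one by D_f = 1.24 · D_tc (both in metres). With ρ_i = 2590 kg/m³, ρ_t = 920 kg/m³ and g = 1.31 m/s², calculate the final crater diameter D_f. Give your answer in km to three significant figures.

v = 19600 m/s.
(ρ_i/ρ_t)^0.272 = (2590/920)^0.272 = 1.325
d^0.76 = 112^0.76 = 36.09
v^0.46 = 19600^0.46 = 94.28
g^-0.19 = 1.31^-0.19 = 0.9500
D_tc = 1.63 × 1.325 × 36.09 × 94.28 × 0.9500 = 6981 m
D_f = 1.24 × 6981 = 8656 m
     = 8.656 km

D_f ≈ 8.66 km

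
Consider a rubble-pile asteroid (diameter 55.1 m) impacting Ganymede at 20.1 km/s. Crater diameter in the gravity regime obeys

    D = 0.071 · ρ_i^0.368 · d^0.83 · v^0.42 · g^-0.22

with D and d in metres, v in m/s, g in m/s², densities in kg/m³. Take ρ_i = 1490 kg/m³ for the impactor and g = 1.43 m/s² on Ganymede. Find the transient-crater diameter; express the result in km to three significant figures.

D ≈ 1.73 km

In SI units: v = 20100 m/s.
ρ_i^0.368 = 1490^0.368 = 14.71
d^0.83 = 55.1^0.83 = 27.87
v^0.42 = 20100^0.42 = 64.17
g^-0.22 = 1.43^-0.22 = 0.9243
D = 0.071 × 14.71 × 27.87 × 64.17 × 0.9243 = 1726 m
   = 1.726 km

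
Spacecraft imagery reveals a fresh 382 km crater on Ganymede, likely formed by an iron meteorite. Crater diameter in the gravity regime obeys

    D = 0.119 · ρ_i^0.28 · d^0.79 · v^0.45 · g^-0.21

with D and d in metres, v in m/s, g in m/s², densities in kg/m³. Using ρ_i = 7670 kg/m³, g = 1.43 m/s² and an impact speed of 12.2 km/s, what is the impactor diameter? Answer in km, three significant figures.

Rearranging for d: d = [D / (0.119 · 7670^0.28 · 12200^0.45 · 1.43^-0.21)]^(1/0.79).
D = 382000 m.
7670^0.28 = 12.24
12200^0.45 = 69.00
1.43^-0.21 = 0.9276
Denominator = 0.119 × 12.24 × 69.00 × 0.9276 = 93.23
D / 93.23 = 382000 / 93.23 = 4097
d = 4097^(1/0.79) = 4097^1.2658 = 37382 m

d ≈ 37.4 km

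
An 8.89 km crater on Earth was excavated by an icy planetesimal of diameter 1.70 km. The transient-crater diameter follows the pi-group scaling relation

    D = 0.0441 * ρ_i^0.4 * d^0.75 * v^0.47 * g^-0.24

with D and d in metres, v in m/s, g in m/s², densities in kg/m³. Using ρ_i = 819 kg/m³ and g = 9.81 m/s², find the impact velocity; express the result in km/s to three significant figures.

v ≈ 14.4 km/s

Rearranging for v: v = [D / (0.0441 · 819^0.4 · 1700^0.75 · 9.81^-0.24)]^(1/0.47).
D = 8890 m.
819^0.4 = 14.63
1700^0.75 = 264.8
9.81^-0.24 = 0.5781
Denominator = 0.0441 × 14.63 × 264.8 × 0.5781 = 98.77
D / 98.77 = 8890 / 98.77 = 90.01
v = 90.01^(1/0.47) = 90.01^2.1277 = 14393 m/s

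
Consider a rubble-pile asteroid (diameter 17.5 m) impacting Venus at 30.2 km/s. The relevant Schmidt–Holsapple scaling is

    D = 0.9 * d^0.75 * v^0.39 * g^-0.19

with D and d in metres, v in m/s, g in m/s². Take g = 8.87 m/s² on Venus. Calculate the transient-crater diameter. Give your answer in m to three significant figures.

In SI units: v = 30200 m/s.
d^0.75 = 17.5^0.75 = 8.556
v^0.39 = 30200^0.39 = 55.87
g^-0.19 = 8.87^-0.19 = 0.6605
D = 0.9 × 8.556 × 55.87 × 0.6605 = 284.2 m

D ≈ 284 m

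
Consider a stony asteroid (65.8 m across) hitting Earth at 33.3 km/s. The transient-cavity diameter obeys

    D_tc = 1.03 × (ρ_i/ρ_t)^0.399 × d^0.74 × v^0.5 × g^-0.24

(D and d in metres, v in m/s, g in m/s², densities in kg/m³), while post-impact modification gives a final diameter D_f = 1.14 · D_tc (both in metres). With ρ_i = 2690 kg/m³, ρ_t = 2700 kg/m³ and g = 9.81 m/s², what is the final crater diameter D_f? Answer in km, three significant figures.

D_f ≈ 2.74 km

v = 33300 m/s.
(ρ_i/ρ_t)^0.399 = (2690/2700)^0.399 = 0.9985
d^0.74 = 65.8^0.74 = 22.16
v^0.5 = 33300^0.5 = 182.5
g^-0.24 = 9.81^-0.24 = 0.5781
D_tc = 1.03 × 0.9985 × 22.16 × 182.5 × 0.5781 = 2404 m
D_f = 1.14 × 2404 = 2741 m
     = 2.741 km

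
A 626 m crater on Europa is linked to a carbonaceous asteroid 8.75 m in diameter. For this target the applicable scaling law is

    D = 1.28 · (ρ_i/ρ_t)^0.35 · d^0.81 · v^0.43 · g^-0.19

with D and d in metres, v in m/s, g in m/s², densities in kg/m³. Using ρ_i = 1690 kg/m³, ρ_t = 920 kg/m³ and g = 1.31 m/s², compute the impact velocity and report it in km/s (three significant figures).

Rearranging for v: v = [D / (1.28 · (1690/920)^0.35 · 8.75^0.81 · 1.31^-0.19)]^(1/0.43).
(1690/920)^0.35 = 1.237
8.75^0.81 = 5.795
1.31^-0.19 = 0.9500
Denominator = 1.28 × 1.237 × 5.795 × 0.9500 = 8.717
D / 8.717 = 626 / 8.717 = 71.81
v = 71.81^(1/0.43) = 71.81^2.3256 = 20737 m/s

v ≈ 20.7 km/s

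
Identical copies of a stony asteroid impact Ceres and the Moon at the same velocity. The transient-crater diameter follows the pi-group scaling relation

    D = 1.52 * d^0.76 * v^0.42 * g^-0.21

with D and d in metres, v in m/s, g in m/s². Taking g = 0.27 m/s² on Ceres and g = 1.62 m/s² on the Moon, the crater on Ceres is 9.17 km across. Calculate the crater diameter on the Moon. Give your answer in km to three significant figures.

D ≈ 6.29 km

All impactor-dependent factors cancel in the ratio, leaving D_Moon/D_Ceres = (g_Moon/g_Ceres)^-0.21.
(1.62/0.27)^-0.21 = 6.000^-0.21 = 0.6864
D_Moon = 0.6864 × 9.17 km = 6.29 km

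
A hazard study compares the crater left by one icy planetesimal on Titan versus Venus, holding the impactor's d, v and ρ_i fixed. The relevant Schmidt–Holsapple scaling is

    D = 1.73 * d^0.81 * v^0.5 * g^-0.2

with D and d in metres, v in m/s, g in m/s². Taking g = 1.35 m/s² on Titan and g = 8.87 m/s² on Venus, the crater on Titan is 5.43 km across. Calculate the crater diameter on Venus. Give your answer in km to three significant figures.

D ≈ 3.73 km

All impactor-dependent factors cancel in the ratio, leaving D_Venus/D_Titan = (g_Venus/g_Titan)^-0.2.
(8.87/1.35)^-0.2 = 6.570^-0.2 = 0.6863
D_Venus = 0.6863 × 5.43 km = 3.73 km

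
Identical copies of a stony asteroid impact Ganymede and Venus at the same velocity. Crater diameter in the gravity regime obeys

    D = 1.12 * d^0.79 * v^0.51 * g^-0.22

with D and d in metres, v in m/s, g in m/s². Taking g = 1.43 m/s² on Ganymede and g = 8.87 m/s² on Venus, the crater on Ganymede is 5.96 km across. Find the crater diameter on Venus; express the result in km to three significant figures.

D ≈ 3.99 km

All impactor-dependent factors cancel in the ratio, leaving D_Venus/D_Ganymede = (g_Venus/g_Ganymede)^-0.22.
(8.87/1.43)^-0.22 = 6.203^-0.22 = 0.6693
D_Venus = 0.6693 × 5.96 km = 3.99 km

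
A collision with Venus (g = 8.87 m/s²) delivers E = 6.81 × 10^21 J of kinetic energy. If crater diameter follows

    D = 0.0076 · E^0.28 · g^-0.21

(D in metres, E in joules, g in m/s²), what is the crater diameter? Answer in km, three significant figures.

D ≈ 6.24 km

E^0.28 = (6.81 × 10^21)^0.28 = 1.298 × 10^6
g^-0.21 = 8.87^-0.21 = 0.6323
D = 0.0076 × 1.298 × 10^6 × 0.6323 = 6238 m
   = 6.238 km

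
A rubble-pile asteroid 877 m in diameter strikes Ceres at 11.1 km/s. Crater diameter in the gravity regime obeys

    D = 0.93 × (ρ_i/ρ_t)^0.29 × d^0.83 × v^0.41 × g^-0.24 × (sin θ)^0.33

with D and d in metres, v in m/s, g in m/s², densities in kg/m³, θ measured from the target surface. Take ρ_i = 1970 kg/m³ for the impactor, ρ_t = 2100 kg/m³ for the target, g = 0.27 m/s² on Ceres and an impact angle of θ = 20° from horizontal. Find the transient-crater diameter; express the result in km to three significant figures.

D ≈ 11.1 km

In SI units: v = 11100 m/s.
(ρ_i/ρ_t)^0.29 = (1970/2100)^0.29 = 0.9816
d^0.83 = 877^0.83 = 277.1
v^0.41 = 11100^0.41 = 45.56
g^-0.24 = 0.27^-0.24 = 1.369
(sin 20°)^0.33 = 0.3420^0.33 = 0.7018
D = 0.93 × 0.9816 × 277.1 × 45.56 × 1.369 × 0.7018 = 11073 m
   = 11.07 km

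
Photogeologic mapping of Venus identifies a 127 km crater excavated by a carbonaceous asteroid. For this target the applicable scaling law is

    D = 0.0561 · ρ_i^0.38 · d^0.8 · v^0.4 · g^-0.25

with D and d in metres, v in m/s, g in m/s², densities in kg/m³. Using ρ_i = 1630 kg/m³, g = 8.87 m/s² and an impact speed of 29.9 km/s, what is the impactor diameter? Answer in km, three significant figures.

d ≈ 29.9 km

Rearranging for d: d = [D / (0.0561 · 1630^0.38 · 29900^0.4 · 8.87^-0.25)]^(1/0.8).
D = 127000 m.
1630^0.38 = 16.62
29900^0.4 = 61.70
8.87^-0.25 = 0.5795
Denominator = 0.0561 × 16.62 × 61.70 × 0.5795 = 33.34
D / 33.34 = 127000 / 33.34 = 3809
d = 3809^(1/0.8) = 3809^1.25 = 29924 m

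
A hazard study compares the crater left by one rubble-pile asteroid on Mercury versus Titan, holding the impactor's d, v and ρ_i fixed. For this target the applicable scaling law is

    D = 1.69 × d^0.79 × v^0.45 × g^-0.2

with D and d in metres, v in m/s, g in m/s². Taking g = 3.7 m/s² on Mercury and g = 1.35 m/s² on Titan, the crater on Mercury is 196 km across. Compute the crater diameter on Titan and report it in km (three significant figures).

D ≈ 240 km

All impactor-dependent factors cancel in the ratio, leaving D_Titan/D_Mercury = (g_Titan/g_Mercury)^-0.2.
(1.35/3.7)^-0.2 = 0.3649^-0.2 = 1.223
D_Titan = 1.223 × 196 km = 240 km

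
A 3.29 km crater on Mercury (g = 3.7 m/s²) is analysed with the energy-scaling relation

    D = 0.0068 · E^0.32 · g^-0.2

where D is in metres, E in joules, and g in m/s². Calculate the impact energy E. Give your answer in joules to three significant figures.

E ≈ 1.32 × 10^18 J

Rearranging: E = [D / (0.0068 · g^-0.2)]^(1/0.32).
D = 3290 m.
g^-0.2 = 3.7^-0.2 = 0.7698
D / (0.0068 × 0.7698) = 3290 / (5.235 × 10^-3) = 6.285 × 10^5
E = (6.285 × 10^5)^3.125 = 1.317 × 10^18 J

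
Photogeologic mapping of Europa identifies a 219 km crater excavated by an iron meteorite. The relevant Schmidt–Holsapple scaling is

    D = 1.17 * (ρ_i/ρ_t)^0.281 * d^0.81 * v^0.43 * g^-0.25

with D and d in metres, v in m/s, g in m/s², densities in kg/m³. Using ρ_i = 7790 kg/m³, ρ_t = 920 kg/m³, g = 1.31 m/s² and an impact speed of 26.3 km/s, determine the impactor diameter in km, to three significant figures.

Rearranging for d: d = [D / (1.17 · (7790/920)^0.281 · 26300^0.43 · 1.31^-0.25)]^(1/0.81).
D = 219000 m.
(7790/920)^0.281 = 1.823
26300^0.43 = 79.54
1.31^-0.25 = 0.9347
Denominator = 1.17 × 1.823 × 79.54 × 0.9347 = 158.6
D / 158.6 = 219000 / 158.6 = 1381
d = 1381^(1/0.81) = 1381^1.2346 = 7532 m

d ≈ 7.53 km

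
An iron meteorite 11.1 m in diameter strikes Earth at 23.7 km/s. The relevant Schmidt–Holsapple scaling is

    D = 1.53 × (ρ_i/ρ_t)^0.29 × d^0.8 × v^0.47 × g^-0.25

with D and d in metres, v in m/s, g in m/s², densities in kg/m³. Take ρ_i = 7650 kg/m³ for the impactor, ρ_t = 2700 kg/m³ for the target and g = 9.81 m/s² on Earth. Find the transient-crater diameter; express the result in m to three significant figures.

D ≈ 913 m

In SI units: v = 23700 m/s.
(ρ_i/ρ_t)^0.29 = (7650/2700)^0.29 = 1.353
d^0.8 = 11.1^0.8 = 6.859
v^0.47 = 23700^0.47 = 113.8
g^-0.25 = 9.81^-0.25 = 0.5650
D = 1.53 × 1.353 × 6.859 × 113.8 × 0.5650 = 912.9 m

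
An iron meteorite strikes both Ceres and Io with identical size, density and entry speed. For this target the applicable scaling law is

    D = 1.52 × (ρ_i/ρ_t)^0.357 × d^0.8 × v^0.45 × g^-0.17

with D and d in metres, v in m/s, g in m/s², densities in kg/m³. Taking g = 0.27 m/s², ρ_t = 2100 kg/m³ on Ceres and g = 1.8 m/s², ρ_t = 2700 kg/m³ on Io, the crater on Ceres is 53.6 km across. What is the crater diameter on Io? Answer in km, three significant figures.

The impactor-only factors (d, v, ρ_i) cancel in the ratio, leaving D_Io/D_Ceres = (g_Io/g_Ceres)^-0.17 · (ρ_t,Ceres/ρ_t,Io)^0.357.
(1.8/0.27)^-0.17 = 6.667^-0.17 = 0.7243
(2100/2700)^0.357 = 0.7778^0.357 = 0.9142
Ratio = 0.7243 × 0.9142 = 0.6622
D_Io = 0.6622 × 53.6 km = 35.5 km

D ≈ 35.5 km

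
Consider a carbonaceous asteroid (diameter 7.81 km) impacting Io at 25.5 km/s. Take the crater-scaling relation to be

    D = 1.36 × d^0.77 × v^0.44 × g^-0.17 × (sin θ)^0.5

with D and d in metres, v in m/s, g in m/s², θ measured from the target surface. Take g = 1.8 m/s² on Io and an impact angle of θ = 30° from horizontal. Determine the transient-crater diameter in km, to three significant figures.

In SI units: d = 7810 m, v = 25500 m/s.
d^0.77 = 7810^0.77 = 993.9
v^0.44 = 25500^0.44 = 86.87
g^-0.17 = 1.8^-0.17 = 0.9049
(sin 30°)^0.5 = 0.5000^0.5 = 0.7071
D = 1.36 × 993.9 × 86.87 × 0.9049 × 0.7071 = 75133 m
   = 75.13 km

D ≈ 75.1 km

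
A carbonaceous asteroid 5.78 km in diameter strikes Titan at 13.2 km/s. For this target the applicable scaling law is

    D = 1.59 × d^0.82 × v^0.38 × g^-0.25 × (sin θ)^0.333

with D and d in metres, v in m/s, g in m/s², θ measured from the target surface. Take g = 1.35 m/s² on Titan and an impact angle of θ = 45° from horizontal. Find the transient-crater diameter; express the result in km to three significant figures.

In SI units: d = 5780 m, v = 13200 m/s.
d^0.82 = 5780^0.82 = 1216
v^0.38 = 13200^0.38 = 36.80
g^-0.25 = 1.35^-0.25 = 0.9277
(sin 45°)^0.333 = 0.7071^0.333 = 0.8910
D = 1.59 × 1216 × 36.80 × 0.9277 × 0.8910 = 58812 m
   = 58.81 km

D ≈ 58.8 km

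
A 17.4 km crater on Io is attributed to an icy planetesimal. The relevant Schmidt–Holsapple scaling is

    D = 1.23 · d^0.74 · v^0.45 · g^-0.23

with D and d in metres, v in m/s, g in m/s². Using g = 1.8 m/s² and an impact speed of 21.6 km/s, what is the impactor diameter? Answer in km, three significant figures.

Rearranging for d: d = [D / (1.23 · 21600^0.45 · 1.8^-0.23)]^(1/0.74).
D = 17400 m.
21600^0.45 = 89.23
1.8^-0.23 = 0.8735
Denominator = 1.23 × 89.23 × 0.8735 = 95.87
D / 95.87 = 17400 / 95.87 = 181.5
d = 181.5^(1/0.74) = 181.5^1.3514 = 1129 m

d ≈ 1.13 km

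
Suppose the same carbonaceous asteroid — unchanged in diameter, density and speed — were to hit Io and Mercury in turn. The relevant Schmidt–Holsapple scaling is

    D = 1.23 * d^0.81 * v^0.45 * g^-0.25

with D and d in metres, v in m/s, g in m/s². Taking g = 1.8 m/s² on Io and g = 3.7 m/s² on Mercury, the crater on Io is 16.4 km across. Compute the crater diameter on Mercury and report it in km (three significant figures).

D ≈ 13.7 km

All impactor-dependent factors cancel in the ratio, leaving D_Mercury/D_Io = (g_Mercury/g_Io)^-0.25.
(3.7/1.8)^-0.25 = 2.056^-0.25 = 0.8351
D_Mercury = 0.8351 × 16.4 km = 13.7 km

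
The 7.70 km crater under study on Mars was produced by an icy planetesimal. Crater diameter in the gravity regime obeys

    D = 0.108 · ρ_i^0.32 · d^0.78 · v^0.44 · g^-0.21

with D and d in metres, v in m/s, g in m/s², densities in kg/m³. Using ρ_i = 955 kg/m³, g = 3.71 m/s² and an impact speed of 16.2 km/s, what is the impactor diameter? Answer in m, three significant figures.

Rearranging for d: d = [D / (0.108 · 955^0.32 · 16200^0.44 · 3.71^-0.21)]^(1/0.78).
D = 7700 m.
955^0.32 = 8.987
16200^0.44 = 71.15
3.71^-0.21 = 0.7593
Denominator = 0.108 × 8.987 × 71.15 × 0.7593 = 52.44
D / 52.44 = 7700 / 52.44 = 146.8
d = 146.8^(1/0.78) = 146.8^1.2821 = 599.7 m

d ≈ 600 m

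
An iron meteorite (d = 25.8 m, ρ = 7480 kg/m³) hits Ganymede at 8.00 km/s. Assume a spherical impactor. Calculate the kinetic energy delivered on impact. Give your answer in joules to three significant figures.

E ≈ 2.15 × 10^15 J

v = 8000 m/s.
Mass m = (π/6) ρ d³ = (π/6) × 7480 × (25.8)³ = 6.726 × 10^7 kg
E = ½ m v² = 0.5 × 6.726 × 10^7 × (8000)² = 2.152 × 10^15 J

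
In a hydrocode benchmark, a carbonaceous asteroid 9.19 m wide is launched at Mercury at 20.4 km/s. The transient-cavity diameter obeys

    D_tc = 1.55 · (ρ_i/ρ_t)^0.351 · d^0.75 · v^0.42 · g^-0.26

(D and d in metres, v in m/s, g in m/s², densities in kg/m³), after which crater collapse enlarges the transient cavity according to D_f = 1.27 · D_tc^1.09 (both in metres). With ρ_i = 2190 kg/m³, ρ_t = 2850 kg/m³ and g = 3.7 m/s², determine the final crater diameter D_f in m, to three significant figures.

D_f ≈ 736 m

v = 20400 m/s.
(ρ_i/ρ_t)^0.351 = (2190/2850)^0.351 = 0.9117
d^0.75 = 9.19^0.75 = 5.278
v^0.42 = 20400^0.42 = 64.57
g^-0.26 = 3.7^-0.26 = 0.7117
D_tc = 1.55 × 0.9117 × 5.278 × 64.57 × 0.7117 = 342.8 m
D_f = 1.27 × (342.8)^1.09 = 736.2 m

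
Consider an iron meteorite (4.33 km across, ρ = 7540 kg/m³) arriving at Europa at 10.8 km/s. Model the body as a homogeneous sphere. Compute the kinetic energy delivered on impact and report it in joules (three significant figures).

E ≈ 1.87 × 10^22 J

d = 4330 m; v = 10800 m/s.
Mass m = (π/6) ρ d³ = (π/6) × 7540 × (4330)³ = 3.205 × 10^14 kg
E = ½ m v² = 0.5 × 3.205 × 10^14 × (10800)² = 1.869 × 10^22 J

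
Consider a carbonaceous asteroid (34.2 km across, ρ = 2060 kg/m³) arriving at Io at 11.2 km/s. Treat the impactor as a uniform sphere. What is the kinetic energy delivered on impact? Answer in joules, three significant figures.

E ≈ 2.71 × 10^24 J

d = 34200 m; v = 11200 m/s.
Mass m = (π/6) ρ d³ = (π/6) × 2060 × (34200)³ = 4.315 × 10^16 kg
E = ½ m v² = 0.5 × 4.315 × 10^16 × (11200)² = 2.706 × 10^24 J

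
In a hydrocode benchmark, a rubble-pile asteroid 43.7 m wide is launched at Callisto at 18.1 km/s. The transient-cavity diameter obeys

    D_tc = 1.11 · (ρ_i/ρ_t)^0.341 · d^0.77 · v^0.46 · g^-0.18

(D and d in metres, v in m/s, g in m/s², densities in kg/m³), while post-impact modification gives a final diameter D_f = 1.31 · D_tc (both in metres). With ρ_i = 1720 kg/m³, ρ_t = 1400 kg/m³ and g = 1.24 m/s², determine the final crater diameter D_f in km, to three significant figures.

D_f ≈ 2.50 km

v = 18100 m/s.
(ρ_i/ρ_t)^0.341 = (1720/1400)^0.341 = 1.073
d^0.77 = 43.7^0.77 = 18.33
v^0.46 = 18100^0.46 = 90.89
g^-0.18 = 1.24^-0.18 = 0.9620
D_tc = 1.11 × 1.073 × 18.33 × 90.89 × 0.9620 = 1909 m
D_f = 1.31 × 1909 = 2501 m
     = 2.501 km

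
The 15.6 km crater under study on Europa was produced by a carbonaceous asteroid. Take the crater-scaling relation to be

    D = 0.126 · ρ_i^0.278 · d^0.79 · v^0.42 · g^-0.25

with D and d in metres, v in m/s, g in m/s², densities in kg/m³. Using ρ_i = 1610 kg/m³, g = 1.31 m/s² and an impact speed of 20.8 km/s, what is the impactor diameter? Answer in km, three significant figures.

Rearranging for d: d = [D / (0.126 · 1610^0.278 · 20800^0.42 · 1.31^-0.25)]^(1/0.79).
D = 15600 m.
1610^0.278 = 7.789
20800^0.42 = 65.10
1.31^-0.25 = 0.9347
Denominator = 0.126 × 7.789 × 65.10 × 0.9347 = 59.72
D / 59.72 = 15600 / 59.72 = 261.2
d = 261.2^(1/0.79) = 261.2^1.2658 = 1147 m

d ≈ 1.15 km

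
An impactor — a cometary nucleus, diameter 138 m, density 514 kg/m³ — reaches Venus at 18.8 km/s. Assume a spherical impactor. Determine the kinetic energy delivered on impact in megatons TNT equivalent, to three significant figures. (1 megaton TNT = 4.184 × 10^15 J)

v = 18800 m/s.
Mass m = (π/6) ρ d³ = (π/6) × 514 × (138)³ = 7.073 × 10^8 kg
E = ½ m v² = 0.5 × 7.073 × 10^8 × (18800)² = 1.250 × 10^17 J
   = 1.250 × 10^17 / 4.184×10^15 = 29.88 Mt

E ≈ 29.9 Mt TNT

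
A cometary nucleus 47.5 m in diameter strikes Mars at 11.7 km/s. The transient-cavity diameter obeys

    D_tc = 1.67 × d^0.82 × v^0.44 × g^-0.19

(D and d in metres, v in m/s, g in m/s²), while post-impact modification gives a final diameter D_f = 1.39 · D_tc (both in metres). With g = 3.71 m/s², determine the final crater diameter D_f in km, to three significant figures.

v = 11700 m/s.
d^0.82 = 47.5^0.82 = 23.71
v^0.44 = 11700^0.44 = 61.66
g^-0.19 = 3.71^-0.19 = 0.7795
D_tc = 1.67 × 23.71 × 61.66 × 0.7795 = 1903 m
D_f = 1.39 × 1903 = 2645 m
     = 2.645 km

D_f ≈ 2.65 km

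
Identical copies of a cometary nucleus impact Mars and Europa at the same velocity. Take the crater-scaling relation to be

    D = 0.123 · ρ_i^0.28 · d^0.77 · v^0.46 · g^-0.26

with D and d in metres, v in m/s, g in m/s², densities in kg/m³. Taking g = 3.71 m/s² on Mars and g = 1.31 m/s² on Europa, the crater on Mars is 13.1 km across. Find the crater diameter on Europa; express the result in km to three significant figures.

All impactor-dependent factors cancel in the ratio, leaving D_Europa/D_Mars = (g_Europa/g_Mars)^-0.26.
(1.31/3.71)^-0.26 = 0.3531^-0.26 = 1.311
D_Europa = 1.311 × 13.1 km = 17.2 km

D ≈ 17.2 km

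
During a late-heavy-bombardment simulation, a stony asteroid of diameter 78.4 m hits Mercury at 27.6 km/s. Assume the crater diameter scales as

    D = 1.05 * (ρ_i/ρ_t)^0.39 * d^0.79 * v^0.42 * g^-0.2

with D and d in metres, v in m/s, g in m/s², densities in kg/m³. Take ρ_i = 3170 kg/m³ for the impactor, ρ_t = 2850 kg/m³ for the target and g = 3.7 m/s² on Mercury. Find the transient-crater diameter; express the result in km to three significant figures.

In SI units: v = 27600 m/s.
(ρ_i/ρ_t)^0.39 = (3170/2850)^0.39 = 1.042
d^0.79 = 78.4^0.79 = 31.37
v^0.42 = 27600^0.42 = 73.31
g^-0.2 = 3.7^-0.2 = 0.7698
D = 1.05 × 1.042 × 31.37 × 73.31 × 0.7698 = 1937 m
   = 1.937 km

D ≈ 1.94 km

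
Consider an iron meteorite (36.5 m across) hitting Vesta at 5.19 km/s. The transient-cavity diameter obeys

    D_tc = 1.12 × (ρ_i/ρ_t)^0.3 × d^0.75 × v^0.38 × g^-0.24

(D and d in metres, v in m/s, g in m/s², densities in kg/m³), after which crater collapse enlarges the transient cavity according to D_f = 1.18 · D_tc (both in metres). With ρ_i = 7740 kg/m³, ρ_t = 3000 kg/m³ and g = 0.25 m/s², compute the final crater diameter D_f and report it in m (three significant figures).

v = 5190 m/s.
(ρ_i/ρ_t)^0.3 = (7740/3000)^0.3 = 1.329
d^0.75 = 36.5^0.75 = 14.85
v^0.38 = 5190^0.38 = 25.81
g^-0.24 = 0.25^-0.24 = 1.395
D_tc = 1.12 × 1.329 × 14.85 × 25.81 × 1.395 = 795.9 m
D_f = 1.18 × 795.9 = 939.2 m

D_f ≈ 939 m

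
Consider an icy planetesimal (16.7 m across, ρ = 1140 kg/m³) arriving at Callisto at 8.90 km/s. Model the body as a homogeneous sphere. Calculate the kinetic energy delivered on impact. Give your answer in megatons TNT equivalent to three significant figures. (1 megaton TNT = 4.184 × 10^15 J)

v = 8900 m/s.
Mass m = (π/6) ρ d³ = (π/6) × 1140 × (16.7)³ = 2.780 × 10^6 kg
E = ½ m v² = 0.5 × 2.780 × 10^6 × (8900)² = 1.101 × 10^14 J
   = 1.101 × 10^14 / 4.184×10^15 = 0.02631 Mt

E ≈ 0.0263 Mt TNT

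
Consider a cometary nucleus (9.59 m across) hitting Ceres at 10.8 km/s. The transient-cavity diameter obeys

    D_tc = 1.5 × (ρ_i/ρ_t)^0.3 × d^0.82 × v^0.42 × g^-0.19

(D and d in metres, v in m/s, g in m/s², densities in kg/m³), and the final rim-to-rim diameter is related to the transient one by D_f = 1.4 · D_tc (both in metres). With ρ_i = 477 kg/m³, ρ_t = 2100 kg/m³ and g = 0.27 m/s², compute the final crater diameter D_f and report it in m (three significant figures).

D_f ≈ 545 m

v = 10800 m/s.
(ρ_i/ρ_t)^0.3 = (477/2100)^0.3 = 0.6410
d^0.82 = 9.59^0.82 = 6.384
v^0.42 = 10800^0.42 = 49.44
g^-0.19 = 0.27^-0.19 = 1.282
D_tc = 1.5 × 0.6410 × 6.384 × 49.44 × 1.282 = 389.1 m
D_f = 1.4 × 389.1 = 544.7 m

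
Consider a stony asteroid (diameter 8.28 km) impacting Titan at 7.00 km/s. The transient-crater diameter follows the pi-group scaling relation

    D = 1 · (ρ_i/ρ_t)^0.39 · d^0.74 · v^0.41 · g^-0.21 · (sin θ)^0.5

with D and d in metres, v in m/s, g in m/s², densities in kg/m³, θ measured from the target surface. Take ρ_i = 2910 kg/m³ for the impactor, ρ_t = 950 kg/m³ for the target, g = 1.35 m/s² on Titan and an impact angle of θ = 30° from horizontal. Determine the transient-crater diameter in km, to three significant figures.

D ≈ 30.7 km

In SI units: d = 8280 m, v = 7000 m/s.
(ρ_i/ρ_t)^0.39 = (2910/950)^0.39 = 1.547
d^0.74 = 8280^0.74 = 793.1
v^0.41 = 7000^0.41 = 37.71
g^-0.21 = 1.35^-0.21 = 0.9389
(sin 30°)^0.5 = 0.5000^0.5 = 0.7071
D = 1 × 1.547 × 793.1 × 37.71 × 0.9389 × 0.7071 = 30717 m
   = 30.72 km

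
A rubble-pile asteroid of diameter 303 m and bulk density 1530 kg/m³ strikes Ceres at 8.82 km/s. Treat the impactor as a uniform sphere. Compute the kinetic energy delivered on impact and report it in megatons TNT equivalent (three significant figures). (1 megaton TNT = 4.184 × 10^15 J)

v = 8820 m/s.
Mass m = (π/6) ρ d³ = (π/6) × 1530 × (303)³ = 2.229 × 10^10 kg
E = ½ m v² = 0.5 × 2.229 × 10^10 × (8820)² = 8.670 × 10^17 J
   = 8.670 × 10^17 / 4.184×10^15 = 207.2 Mt

E ≈ 207 Mt TNT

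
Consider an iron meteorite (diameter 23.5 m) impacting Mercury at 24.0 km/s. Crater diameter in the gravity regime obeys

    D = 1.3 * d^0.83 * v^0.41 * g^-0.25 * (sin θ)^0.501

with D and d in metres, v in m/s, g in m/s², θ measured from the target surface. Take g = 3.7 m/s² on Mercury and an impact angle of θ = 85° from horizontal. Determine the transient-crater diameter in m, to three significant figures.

D ≈ 803 m

In SI units: v = 24000 m/s.
d^0.83 = 23.5^0.83 = 13.74
v^0.41 = 24000^0.41 = 62.50
g^-0.25 = 3.7^-0.25 = 0.7210
(sin 85°)^0.501 = 0.9962^0.501 = 0.9981
D = 1.3 × 13.74 × 62.50 × 0.7210 × 0.9981 = 803.4 m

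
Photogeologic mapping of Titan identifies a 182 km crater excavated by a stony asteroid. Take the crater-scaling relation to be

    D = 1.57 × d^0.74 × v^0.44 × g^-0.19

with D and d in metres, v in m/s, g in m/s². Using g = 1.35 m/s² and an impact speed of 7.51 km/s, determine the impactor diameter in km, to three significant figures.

d ≈ 37.4 km

Rearranging for d: d = [D / (1.57 · 7510^0.44 · 1.35^-0.19)]^(1/0.74).
D = 182000 m.
7510^0.44 = 50.73
1.35^-0.19 = 0.9446
Denominator = 1.57 × 50.73 × 0.9446 = 75.23
D / 75.23 = 182000 / 75.23 = 2419
d = 2419^(1/0.74) = 2419^1.3514 = 37381 m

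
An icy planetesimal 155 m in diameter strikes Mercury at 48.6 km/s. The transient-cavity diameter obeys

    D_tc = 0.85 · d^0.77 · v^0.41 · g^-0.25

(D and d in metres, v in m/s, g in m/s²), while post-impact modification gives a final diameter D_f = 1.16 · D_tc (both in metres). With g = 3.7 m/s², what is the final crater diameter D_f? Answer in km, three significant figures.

v = 48600 m/s.
d^0.77 = 155^0.77 = 48.59
v^0.41 = 48600^0.41 = 83.47
g^-0.25 = 3.7^-0.25 = 0.7210
D_tc = 0.85 × 48.59 × 83.47 × 0.7210 = 2486 m
D_f = 1.16 × 2486 = 2884 m
     = 2.884 km

D_f ≈ 2.88 km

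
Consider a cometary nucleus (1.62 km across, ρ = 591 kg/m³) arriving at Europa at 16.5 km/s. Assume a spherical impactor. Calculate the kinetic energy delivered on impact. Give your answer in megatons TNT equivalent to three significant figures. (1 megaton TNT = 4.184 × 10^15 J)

E ≈ 42800 Mt TNT

d = 1620 m; v = 16500 m/s.
Mass m = (π/6) ρ d³ = (π/6) × 591 × (1620)³ = 1.316 × 10^12 kg
E = ½ m v² = 0.5 × 1.316 × 10^12 × (16500)² = 1.791 × 10^20 J
   = 1.791 × 10^20 / 4.184×10^15 = 42806 Mt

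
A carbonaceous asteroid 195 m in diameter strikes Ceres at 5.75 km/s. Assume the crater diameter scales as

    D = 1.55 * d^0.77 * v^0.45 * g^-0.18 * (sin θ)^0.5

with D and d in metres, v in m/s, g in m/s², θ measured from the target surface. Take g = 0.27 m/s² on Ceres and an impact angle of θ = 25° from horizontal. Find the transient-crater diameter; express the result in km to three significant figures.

D ≈ 3.64 km

In SI units: v = 5750 m/s.
d^0.77 = 195^0.77 = 57.99
v^0.45 = 5750^0.45 = 49.19
g^-0.18 = 0.27^-0.18 = 1.266
(sin 25°)^0.5 = 0.4226^0.5 = 0.6501
D = 1.55 × 57.99 × 49.19 × 1.266 × 0.6501 = 3639 m
   = 3.639 km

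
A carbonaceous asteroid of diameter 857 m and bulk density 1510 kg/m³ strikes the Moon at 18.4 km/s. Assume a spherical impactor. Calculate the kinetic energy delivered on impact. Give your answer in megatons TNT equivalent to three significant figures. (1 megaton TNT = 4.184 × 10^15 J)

E ≈ 20100 Mt TNT

v = 18400 m/s.
Mass m = (π/6) ρ d³ = (π/6) × 1510 × (857)³ = 4.976 × 10^11 kg
E = ½ m v² = 0.5 × 4.976 × 10^11 × (18400)² = 8.423 × 10^19 J
   = 8.423 × 10^19 / 4.184×10^15 = 20131 Mt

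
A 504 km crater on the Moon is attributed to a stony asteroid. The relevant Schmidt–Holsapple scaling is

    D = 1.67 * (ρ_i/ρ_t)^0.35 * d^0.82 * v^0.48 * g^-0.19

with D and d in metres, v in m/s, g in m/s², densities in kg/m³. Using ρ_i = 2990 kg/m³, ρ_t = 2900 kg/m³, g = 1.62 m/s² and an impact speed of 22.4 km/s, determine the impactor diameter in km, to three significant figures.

d ≈ 15.1 km

Rearranging for d: d = [D / (1.67 · (2990/2900)^0.35 · 22400^0.48 · 1.62^-0.19)]^(1/0.82).
D = 504000 m.
(2990/2900)^0.35 = 1.011
22400^0.48 = 122.5
1.62^-0.19 = 0.9124
Denominator = 1.67 × 1.011 × 122.5 × 0.9124 = 188.7
D / 188.7 = 504000 / 188.7 = 2671
d = 2671^(1/0.82) = 2671^1.2195 = 15095 m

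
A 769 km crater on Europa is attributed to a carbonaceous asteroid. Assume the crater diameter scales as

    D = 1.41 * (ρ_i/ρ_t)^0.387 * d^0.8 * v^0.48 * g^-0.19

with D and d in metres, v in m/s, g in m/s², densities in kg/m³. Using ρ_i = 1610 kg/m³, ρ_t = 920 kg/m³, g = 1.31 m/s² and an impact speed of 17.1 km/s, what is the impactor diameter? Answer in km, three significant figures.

Rearranging for d: d = [D / (1.41 · (1610/920)^0.387 · 17100^0.48 · 1.31^-0.19)]^(1/0.8).
D = 769000 m.
(1610/920)^0.387 = 1.242
17100^0.48 = 107.6
1.31^-0.19 = 0.9500
Denominator = 1.41 × 1.242 × 107.6 × 0.9500 = 179.0
D / 179.0 = 769000 / 179.0 = 4296
d = 4296^(1/0.8) = 4296^1.25 = 34780 m

d ≈ 34.8 km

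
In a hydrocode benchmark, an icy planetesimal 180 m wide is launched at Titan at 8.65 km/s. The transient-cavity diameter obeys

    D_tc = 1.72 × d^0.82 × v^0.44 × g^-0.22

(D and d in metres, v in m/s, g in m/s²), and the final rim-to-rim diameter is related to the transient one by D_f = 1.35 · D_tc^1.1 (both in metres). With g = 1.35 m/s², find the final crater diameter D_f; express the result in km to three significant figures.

D_f ≈ 19.8 km

v = 8650 m/s.
d^0.82 = 180^0.82 = 70.68
v^0.44 = 8650^0.44 = 53.99
g^-0.22 = 1.35^-0.22 = 0.9361
D_tc = 1.72 × 70.68 × 53.99 × 0.9361 = 6144 m
D_f = 1.35 × (6144)^1.1 = 19844 m
     = 19.84 km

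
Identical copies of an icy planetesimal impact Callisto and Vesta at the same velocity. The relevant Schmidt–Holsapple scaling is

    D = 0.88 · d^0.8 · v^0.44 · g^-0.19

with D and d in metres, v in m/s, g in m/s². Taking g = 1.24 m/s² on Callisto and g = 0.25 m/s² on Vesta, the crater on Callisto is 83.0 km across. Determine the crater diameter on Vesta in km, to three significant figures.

D ≈ 113 km

All impactor-dependent factors cancel in the ratio, leaving D_Vesta/D_Callisto = (g_Vesta/g_Callisto)^-0.19.
(0.25/1.24)^-0.19 = 0.2016^-0.19 = 1.356
D_Vesta = 1.356 × 83.0 km = 113 km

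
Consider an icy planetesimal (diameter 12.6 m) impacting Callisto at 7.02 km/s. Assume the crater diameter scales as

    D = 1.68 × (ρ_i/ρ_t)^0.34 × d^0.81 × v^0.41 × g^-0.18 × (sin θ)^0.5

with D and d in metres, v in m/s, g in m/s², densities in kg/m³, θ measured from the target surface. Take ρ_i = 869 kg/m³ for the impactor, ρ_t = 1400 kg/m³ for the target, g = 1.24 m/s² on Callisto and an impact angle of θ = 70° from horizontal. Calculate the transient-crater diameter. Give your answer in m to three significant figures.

In SI units: v = 7020 m/s.
(ρ_i/ρ_t)^0.34 = (869/1400)^0.34 = 0.8503
d^0.81 = 12.6^0.81 = 7.786
v^0.41 = 7020^0.41 = 37.76
g^-0.18 = 1.24^-0.18 = 0.9620
(sin 70°)^0.5 = 0.9397^0.5 = 0.9694
D = 1.68 × 0.8503 × 7.786 × 37.76 × 0.9620 × 0.9694 = 391.7 m

D ≈ 392 m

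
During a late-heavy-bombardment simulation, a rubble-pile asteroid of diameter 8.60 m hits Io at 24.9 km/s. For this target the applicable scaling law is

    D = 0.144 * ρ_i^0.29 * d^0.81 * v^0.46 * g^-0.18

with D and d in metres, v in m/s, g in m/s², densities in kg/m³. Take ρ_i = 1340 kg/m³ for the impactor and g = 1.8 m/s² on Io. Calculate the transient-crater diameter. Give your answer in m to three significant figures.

In SI units: v = 24900 m/s.
ρ_i^0.29 = 1340^0.29 = 8.070
d^0.81 = 8.6^0.81 = 5.714
v^0.46 = 24900^0.46 = 105.3
g^-0.18 = 1.8^-0.18 = 0.8996
D = 0.144 × 8.070 × 5.714 × 105.3 × 0.8996 = 629.0 m

D ≈ 629 m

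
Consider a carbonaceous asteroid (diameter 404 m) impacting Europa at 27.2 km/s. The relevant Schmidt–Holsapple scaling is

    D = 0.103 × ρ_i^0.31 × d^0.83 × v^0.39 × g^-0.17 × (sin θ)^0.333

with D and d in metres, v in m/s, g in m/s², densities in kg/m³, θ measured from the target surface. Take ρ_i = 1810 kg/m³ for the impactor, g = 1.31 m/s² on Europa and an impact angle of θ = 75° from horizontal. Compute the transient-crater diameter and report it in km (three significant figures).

D ≈ 7.77 km

In SI units: v = 27200 m/s.
ρ_i^0.31 = 1810^0.31 = 10.23
d^0.83 = 404^0.83 = 145.6
v^0.39 = 27200^0.39 = 53.64
g^-0.17 = 1.31^-0.17 = 0.9551
(sin 75°)^0.333 = 0.9659^0.333 = 0.9885
D = 0.103 × 10.23 × 145.6 × 53.64 × 0.9551 × 0.9885 = 7769 m
   = 7.769 km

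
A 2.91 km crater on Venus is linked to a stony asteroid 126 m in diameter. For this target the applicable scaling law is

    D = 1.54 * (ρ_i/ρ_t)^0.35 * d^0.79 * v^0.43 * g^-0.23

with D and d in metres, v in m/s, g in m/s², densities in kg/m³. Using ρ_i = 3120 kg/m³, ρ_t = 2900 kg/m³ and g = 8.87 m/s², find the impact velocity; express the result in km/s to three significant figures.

Rearranging for v: v = [D / (1.54 · (3120/2900)^0.35 · 126^0.79 · 8.87^-0.23)]^(1/0.43).
D = 2910 m.
(3120/2900)^0.35 = 1.026
126^0.79 = 45.63
8.87^-0.23 = 0.6053
Denominator = 1.54 × 1.026 × 45.63 × 0.6053 = 43.64
D / 43.64 = 2910 / 43.64 = 66.68
v = 66.68^(1/0.43) = 66.68^2.3256 = 17454 m/s

v ≈ 17.5 km/s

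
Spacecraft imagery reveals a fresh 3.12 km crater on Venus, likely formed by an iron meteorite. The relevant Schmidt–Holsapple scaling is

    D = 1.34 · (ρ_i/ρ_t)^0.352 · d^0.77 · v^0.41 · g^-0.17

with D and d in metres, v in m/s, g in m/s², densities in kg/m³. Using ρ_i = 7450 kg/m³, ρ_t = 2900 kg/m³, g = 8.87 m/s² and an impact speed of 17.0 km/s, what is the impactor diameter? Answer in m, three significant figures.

d ≈ 139 m

Rearranging for d: d = [D / (1.34 · (7450/2900)^0.352 · 17000^0.41 · 8.87^-0.17)]^(1/0.77).
D = 3120 m.
(7450/2900)^0.352 = 1.394
17000^0.41 = 54.26
8.87^-0.17 = 0.6900
Denominator = 1.34 × 1.394 × 54.26 × 0.6900 = 69.94
D / 69.94 = 3120 / 69.94 = 44.61
d = 44.61^(1/0.77) = 44.61^1.2987 = 138.7 m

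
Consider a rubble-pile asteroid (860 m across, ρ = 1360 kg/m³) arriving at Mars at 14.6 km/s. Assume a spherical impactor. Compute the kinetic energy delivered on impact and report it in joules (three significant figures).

E ≈ 4.83 × 10^19 J

v = 14600 m/s.
Mass m = (π/6) ρ d³ = (π/6) × 1360 × (860)³ = 4.529 × 10^11 kg
E = ½ m v² = 0.5 × 4.529 × 10^11 × (14600)² = 4.827 × 10^19 J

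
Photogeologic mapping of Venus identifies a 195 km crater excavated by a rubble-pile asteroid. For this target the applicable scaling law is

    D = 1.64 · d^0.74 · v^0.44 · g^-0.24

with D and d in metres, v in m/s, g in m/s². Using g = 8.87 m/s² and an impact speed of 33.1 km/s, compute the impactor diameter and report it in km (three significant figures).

Rearranging for d: d = [D / (1.64 · 33100^0.44 · 8.87^-0.24)]^(1/0.74).
D = 195000 m.
33100^0.44 = 97.44
8.87^-0.24 = 0.5922
Denominator = 1.64 × 97.44 × 0.5922 = 94.63
D / 94.63 = 195000 / 94.63 = 2061
d = 2061^(1/0.74) = 2061^1.3514 = 30105 m

d ≈ 30.1 km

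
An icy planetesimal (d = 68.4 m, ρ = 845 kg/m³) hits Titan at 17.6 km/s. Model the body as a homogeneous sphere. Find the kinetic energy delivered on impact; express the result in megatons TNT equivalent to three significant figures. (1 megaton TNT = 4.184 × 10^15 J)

v = 17600 m/s.
Mass m = (π/6) ρ d³ = (π/6) × 845 × (68.4)³ = 1.416 × 10^8 kg
E = ½ m v² = 0.5 × 1.416 × 10^8 × (17600)² = 2.193 × 10^16 J
   = 2.193 × 10^16 / 4.184×10^15 = 5.241 Mt

E ≈ 5.24 Mt TNT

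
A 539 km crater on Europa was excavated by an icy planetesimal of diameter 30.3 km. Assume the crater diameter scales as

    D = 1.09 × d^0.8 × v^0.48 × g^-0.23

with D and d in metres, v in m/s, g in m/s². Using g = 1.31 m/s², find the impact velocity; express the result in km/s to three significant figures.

v ≈ 28.2 km/s

Rearranging for v: v = [D / (1.09 · 30300^0.8 · 1.31^-0.23)]^(1/0.48).
D = 539000 m.
30300^0.8 = 3847
1.31^-0.23 = 0.9398
Denominator = 1.09 × 3847 × 0.9398 = 3941
D / 3941 = 539000 / 3941 = 136.8
v = 136.8^(1/0.48) = 136.8^2.0833 = 28191 m/s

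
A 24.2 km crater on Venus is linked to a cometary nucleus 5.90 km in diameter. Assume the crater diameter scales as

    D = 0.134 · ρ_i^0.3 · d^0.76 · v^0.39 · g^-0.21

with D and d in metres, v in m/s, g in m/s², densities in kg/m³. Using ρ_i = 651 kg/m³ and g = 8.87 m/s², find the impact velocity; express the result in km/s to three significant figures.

Rearranging for v: v = [D / (0.134 · 651^0.3 · 5900^0.76 · 8.87^-0.21)]^(1/0.39).
D = 24200 m.
651^0.3 = 6.984
5900^0.76 = 734.3
8.87^-0.21 = 0.6323
Denominator = 0.134 × 6.984 × 734.3 × 0.6323 = 434.5
D / 434.5 = 24200 / 434.5 = 55.70
v = 55.70^(1/0.39) = 55.70^2.5641 = 29960 m/s

v ≈ 30.0 km/s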